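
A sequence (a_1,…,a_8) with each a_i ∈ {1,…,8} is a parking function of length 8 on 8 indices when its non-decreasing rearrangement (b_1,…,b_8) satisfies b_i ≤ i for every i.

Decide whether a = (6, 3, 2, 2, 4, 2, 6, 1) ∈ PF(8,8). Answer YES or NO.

Order a: b = (1, 2, 2, 2, 3, 4, 6, 6).
  b_1=1 ≤ 1
  b_2=2 ≤ 2
  b_3=2 ≤ 3
  b_4=2 ≤ 4
  b_5=3 ≤ 5
  b_6=4 ≤ 6
  b_7=6 ≤ 7
  b_8=6 ≤ 8
All bounds hold ⇒ YES

YES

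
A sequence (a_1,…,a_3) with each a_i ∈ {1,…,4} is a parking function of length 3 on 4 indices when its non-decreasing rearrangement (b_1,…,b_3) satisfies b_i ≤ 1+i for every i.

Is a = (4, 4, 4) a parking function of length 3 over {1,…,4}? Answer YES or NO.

Sorted: b = (4, 4, 4).
  b_1=4 > 2
  fails at i=1 ⇒ NO

NO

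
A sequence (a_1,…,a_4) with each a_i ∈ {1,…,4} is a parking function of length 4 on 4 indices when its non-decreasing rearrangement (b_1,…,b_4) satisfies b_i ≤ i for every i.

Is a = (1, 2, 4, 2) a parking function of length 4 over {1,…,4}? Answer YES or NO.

Sorted: b = (1, 2, 2, 4).
  b_1=1 ≤ 1
  b_2=2 ≤ 2
  b_3=2 ≤ 3
  b_4=4 ≤ 4
All bounds hold ⇒ YES

YES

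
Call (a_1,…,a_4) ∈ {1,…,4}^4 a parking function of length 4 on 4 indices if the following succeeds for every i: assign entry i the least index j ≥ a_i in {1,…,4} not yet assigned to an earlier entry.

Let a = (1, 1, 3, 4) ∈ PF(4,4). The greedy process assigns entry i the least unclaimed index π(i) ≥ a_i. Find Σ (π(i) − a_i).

Σπ = 4·5/2 = 10 (π permutes [4]); Σa = 1+1+3+4 = 9; disp = 10−9 = 1.

1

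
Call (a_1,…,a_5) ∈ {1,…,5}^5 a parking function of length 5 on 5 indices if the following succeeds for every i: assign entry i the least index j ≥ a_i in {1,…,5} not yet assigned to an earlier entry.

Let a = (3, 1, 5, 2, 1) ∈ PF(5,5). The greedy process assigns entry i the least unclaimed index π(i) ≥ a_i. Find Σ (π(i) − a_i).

3

Σπ(i) = 1+…+5 = 15; Σa = 3+1+5+2+1 = 12; disp = 15−12 = 3.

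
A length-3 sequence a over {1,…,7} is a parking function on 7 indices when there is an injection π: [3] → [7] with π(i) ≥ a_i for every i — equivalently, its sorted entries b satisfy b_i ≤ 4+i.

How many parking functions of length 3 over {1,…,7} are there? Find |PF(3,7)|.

320

|PF| = (7+1−3)·(7+1)^{3−1} = 5×64 = 320 (Pollak)
E.g. (2,4,2) → sorted (2,2,4): b_i ≤ 4+i ∀i, a PF.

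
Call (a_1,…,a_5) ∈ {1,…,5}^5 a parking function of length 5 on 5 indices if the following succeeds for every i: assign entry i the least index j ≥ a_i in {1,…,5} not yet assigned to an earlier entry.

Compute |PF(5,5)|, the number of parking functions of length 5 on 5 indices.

1296

Count = 1·6^4 = 1×1296 = 1296 (Pollak)
E.g. (2,3,4,2,1) → sorted (1,2,2,3,4): b_i ≤ i ∀i, a PF.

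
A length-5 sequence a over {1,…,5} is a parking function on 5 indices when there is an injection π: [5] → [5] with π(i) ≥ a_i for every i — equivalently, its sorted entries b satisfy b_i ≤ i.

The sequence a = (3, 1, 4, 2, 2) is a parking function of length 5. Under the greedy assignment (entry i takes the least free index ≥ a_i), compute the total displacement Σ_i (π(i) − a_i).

Σπ = 15 ({1..5} each once); Σa = 3+1+4+2+2 = 12; disp = 15−12 = 3.

3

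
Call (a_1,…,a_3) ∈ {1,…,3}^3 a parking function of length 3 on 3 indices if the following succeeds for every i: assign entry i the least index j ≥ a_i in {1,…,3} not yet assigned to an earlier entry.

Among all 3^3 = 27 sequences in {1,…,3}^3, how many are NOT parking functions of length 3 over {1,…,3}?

|PF(3,3)| = (3+1−3)·(3+1)^{3−1} = 1·16 = 16 (Konheim–Weiss)
Check (3,3,2) → sorted (2,3,3): b_1=2>1, not a PF.
Total 27; non-PF = 27−16 = 11

11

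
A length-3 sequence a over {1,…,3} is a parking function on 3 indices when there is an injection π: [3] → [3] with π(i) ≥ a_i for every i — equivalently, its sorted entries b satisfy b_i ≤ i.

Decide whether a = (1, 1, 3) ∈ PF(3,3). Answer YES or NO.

Order a: b = (1, 1, 3).
  b_1=1 ≤ 1
  b_2=1 ≤ 2
  b_3=3 ≤ 3
All bounds hold ⇒ YES

YES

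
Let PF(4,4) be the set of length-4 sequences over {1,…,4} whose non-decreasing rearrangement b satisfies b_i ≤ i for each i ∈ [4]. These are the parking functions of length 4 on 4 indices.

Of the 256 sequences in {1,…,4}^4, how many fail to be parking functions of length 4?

131

|PF| = (4−4+1)·(4+1)^(4−1) = 1·125 = 125
Check (2,4,2,4) → sorted (2,2,4,4): b_1=2>1, not a PF.
4^4 − 125 = 256 − 125 = 131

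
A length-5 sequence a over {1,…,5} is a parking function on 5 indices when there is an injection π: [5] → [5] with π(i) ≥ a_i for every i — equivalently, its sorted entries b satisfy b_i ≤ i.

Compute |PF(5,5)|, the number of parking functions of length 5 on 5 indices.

#PF = (5−5+1)·(5+1)^(5−1) = 1 · 1296 = 1296 (Konheim–Weiss)
E.g. (3,2,1,5,3) → sorted (1,2,3,3,5): b_i ≤ i ∀i, a PF.

1296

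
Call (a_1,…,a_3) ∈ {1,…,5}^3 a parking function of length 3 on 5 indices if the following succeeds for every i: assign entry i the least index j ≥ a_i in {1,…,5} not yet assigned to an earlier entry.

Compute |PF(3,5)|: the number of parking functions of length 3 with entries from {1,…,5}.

Count = (6−3)·6^(3−1) = 3×36 = 108 (Pollak)
Example (3,1,2) → sorted (1,2,3): b_i ≤ 2+i ∀i, a PF.

108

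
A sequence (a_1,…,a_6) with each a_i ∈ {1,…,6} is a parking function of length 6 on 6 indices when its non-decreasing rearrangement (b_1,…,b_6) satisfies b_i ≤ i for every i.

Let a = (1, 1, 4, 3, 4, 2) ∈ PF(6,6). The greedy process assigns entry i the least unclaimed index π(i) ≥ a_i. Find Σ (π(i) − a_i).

Σπ(i) = 1+…+6 = 21; Σa = 1+1+4+3+4+2 = 15; disp = 21−15 = 6.

6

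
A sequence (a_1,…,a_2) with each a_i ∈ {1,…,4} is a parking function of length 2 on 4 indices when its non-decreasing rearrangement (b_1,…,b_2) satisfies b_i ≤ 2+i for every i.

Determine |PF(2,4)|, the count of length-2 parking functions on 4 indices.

15

|PF(2,4)| = 3·5^1 = 3 · 5 = 15 (Konheim–Weiss)
One tuple (2,4) → sorted (2,4): b_i ≤ 2+i ∀i, a PF.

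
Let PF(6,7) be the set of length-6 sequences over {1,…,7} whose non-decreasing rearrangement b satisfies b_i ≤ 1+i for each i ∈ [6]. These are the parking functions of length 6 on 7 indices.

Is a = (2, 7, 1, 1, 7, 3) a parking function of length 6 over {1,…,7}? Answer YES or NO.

NO

Rearranged: b = (1, 1, 2, 3, 7, 7).
  b_1=1 ≤ 2
  b_2=1 ≤ 3
  b_3=2 ≤ 4
  b_4=3 ≤ 5
  b_5=7 > 6
  fails at i=5 ⇒ NO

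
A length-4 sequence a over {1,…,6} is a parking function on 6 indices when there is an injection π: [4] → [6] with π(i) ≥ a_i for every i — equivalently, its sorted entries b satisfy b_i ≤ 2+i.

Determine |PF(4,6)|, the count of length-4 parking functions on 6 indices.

|PF(4,6)| = (6+1−4)·(6+1)^{4−1} = 3 · 343 = 1029 (Konheim–Weiss)
One tuple (5,6,1,1) → sorted (1,1,5,6): b_i ≤ 2+i ∀i, a PF.

1029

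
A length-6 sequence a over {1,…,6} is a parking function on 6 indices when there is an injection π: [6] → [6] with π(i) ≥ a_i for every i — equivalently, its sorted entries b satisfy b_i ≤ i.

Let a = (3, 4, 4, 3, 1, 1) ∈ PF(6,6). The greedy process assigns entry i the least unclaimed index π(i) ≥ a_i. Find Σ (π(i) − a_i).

5

Σπ = 6·7/2 = 21 (π permutes [6]); Σa = 3+4+4+3+1+1 = 16; disp = 21−16 = 5.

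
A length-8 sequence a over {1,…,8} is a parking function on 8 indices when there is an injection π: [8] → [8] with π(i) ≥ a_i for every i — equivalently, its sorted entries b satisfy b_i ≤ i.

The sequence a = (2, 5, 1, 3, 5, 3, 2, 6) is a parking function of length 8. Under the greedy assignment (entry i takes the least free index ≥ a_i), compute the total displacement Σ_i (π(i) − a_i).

Σπ = 8·9/2 = 36 (π permutes [8]); Σa = 2+5+1+3+5+3+2+6 = 27; disp = 36−27 = 9.

9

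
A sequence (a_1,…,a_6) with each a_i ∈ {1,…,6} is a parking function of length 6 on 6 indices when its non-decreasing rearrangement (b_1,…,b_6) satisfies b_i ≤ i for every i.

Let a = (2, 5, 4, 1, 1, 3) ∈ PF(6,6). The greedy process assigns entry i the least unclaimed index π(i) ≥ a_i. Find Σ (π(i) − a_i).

5

Σπ(i) = 1+…+6 = 21; Σa = 2+5+4+1+1+3 = 16; disp = 21−16 = 5.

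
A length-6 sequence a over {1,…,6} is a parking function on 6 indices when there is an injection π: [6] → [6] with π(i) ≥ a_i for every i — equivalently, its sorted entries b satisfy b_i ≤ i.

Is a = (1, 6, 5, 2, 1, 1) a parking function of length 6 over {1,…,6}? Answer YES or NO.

YES

Rearranged: b = (1, 1, 1, 2, 5, 6).
  b_1=1 ≤ 1
  b_2=1 ≤ 2
  b_3=1 ≤ 3
  b_4=2 ≤ 4
  b_5=5 ≤ 5
  b_6=6 ≤ 6
All bounds hold ⇒ YES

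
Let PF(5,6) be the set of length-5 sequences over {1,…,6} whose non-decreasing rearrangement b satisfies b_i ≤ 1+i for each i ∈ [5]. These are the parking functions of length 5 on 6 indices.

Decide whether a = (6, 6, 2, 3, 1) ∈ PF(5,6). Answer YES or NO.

NO

Order a: b = (1, 2, 3, 6, 6).
  b_1=1 ≤ 2
  b_2=2 ≤ 3
  b_3=3 ≤ 4
  b_4=6 > 5
  fails at i=4 ⇒ NO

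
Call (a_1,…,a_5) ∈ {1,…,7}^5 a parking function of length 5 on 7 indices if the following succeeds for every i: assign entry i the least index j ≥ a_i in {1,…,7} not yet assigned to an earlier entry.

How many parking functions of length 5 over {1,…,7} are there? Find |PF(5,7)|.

12288

#PF = (7−5+1)·(7+1)^(5−1) = 3×4096 = 12288 [KW]
Example (3,2,5,7,4) → sorted (2,3,4,5,7): b_i ≤ 2+i ∀i, a PF.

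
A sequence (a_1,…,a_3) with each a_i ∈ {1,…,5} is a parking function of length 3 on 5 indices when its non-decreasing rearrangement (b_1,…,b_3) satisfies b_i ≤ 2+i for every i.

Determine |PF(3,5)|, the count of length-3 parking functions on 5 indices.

108

|PF| = (5+1−3)·(5+1)^{3−1} = 3 · 36 = 108
One tuple (1,1,5) → sorted (1,1,5): b_i ≤ 2+i ∀i, a PF.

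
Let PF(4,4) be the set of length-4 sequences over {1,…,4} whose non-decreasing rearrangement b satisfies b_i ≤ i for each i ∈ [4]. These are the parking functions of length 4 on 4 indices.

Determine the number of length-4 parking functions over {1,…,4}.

125

|PF| = (4−4+1)·(4+1)^(4−1) = 1×125 = 125 (Konheim–Weiss)
Example (1,2,1,3) → sorted (1,1,2,3): b_i ≤ i ∀i, a PF.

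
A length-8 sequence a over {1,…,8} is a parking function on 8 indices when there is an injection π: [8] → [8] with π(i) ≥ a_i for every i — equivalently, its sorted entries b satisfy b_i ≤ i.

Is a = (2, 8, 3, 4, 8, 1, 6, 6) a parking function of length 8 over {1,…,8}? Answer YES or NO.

NO

Sorted: b = (1, 2, 3, 4, 6, 6, 8, 8).
  b_1=1 ≤ 1
  b_2=2 ≤ 2
  b_3=3 ≤ 3
  b_4=4 ≤ 4
  b_5=6 > 5
  fails at i=5 ⇒ NO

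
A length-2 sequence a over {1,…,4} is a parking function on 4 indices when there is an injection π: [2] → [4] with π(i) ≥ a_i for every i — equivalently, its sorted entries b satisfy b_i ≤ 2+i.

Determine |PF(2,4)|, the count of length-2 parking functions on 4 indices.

15

Count = (4+1−2)·(4+1)^{2−1} = 3·5 = 15 (Pollak)
One tuple (3,3) → sorted (3,3): b_i ≤ 2+i ∀i, a PF.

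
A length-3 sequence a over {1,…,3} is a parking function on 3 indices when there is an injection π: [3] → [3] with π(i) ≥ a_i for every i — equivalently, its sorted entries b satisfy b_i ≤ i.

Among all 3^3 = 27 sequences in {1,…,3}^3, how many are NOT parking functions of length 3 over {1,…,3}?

Count = (3−3+1)·(3+1)^(3−1) = 1·16 = 16
E.g. (3,2,3) → sorted (2,3,3): b_1=2>1, not a PF.
Total 27; non-PF = 27−16 = 11

11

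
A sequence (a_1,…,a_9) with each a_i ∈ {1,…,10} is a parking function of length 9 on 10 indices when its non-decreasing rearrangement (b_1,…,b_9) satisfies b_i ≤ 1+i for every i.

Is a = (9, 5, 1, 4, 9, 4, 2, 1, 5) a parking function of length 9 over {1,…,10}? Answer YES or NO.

Order a: b = (1, 1, 2, 4, 4, 5, 5, 9, 9).
  b_1=1 ≤ 2
  b_2=1 ≤ 3
  b_3=2 ≤ 4
  b_4=4 ≤ 5
  b_5=4 ≤ 6
  b_6=5 ≤ 7
  b_7=5 ≤ 8
  b_8=9 ≤ 9
  b_9=9 ≤ 10
All bounds hold ⇒ YES

YES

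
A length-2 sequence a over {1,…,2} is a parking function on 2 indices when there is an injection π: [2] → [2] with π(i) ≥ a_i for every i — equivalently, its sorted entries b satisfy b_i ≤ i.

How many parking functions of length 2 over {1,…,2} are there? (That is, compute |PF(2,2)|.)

3

|PF(2,2)| = (2−2+1)·(2+1)^(2−1) = 1 · 3 = 3 [KW]
Example (1,2) → sorted (1,2): b_i ≤ i ∀i, a PF.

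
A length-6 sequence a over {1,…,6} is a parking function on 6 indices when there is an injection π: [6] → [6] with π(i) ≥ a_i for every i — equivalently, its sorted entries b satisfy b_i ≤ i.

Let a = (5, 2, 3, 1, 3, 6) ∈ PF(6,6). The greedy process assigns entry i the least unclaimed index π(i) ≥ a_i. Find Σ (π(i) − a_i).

1

Σπ(i) = 1+…+6 = 21; Σa = 5+2+3+1+3+6 = 20; disp = 21−20 = 1.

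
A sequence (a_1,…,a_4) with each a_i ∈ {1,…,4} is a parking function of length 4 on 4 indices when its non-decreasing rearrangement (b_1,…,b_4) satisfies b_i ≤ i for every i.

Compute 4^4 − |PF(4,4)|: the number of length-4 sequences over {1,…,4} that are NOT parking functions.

131

|PF(4,4)| = (5−4)·5^(4−1) = 1×125 = 125
Check (4,2,4,4) → sorted (2,4,4,4): b_1=2>1, not a PF.
So 256 − 125 = 131 fail.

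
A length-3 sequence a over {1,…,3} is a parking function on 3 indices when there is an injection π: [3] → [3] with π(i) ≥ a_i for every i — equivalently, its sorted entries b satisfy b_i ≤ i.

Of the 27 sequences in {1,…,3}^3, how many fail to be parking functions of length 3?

11

Count = (4−3)·4^(3−1) = 1×16 = 16 (Konheim–Weiss)
Example (1,3,3) → sorted (1,3,3): b_2=3>2, not a PF.
So 27 − 16 = 11 fail.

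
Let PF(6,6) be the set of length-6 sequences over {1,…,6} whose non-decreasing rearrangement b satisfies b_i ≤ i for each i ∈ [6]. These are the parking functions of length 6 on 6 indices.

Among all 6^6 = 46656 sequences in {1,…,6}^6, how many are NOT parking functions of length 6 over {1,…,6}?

29849

#PF = 1·7^5 = 1×16807 = 16807 (Konheim–Weiss)
Example (5,6,6,3,6,5) → sorted (3,5,5,6,6,6): b_1=3>1, not a PF.
Total 46656; non-PF = 46656−16807 = 29849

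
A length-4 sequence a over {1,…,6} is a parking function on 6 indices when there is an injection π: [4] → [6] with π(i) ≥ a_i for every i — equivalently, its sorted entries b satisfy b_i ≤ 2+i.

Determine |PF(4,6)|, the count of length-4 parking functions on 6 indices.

1029

Count = (6−4+1)·(6+1)^(4−1) = 3·343 = 1029
Example (1,4,2,6) → sorted (1,2,4,6): b_i ≤ 2+i ∀i, a PF.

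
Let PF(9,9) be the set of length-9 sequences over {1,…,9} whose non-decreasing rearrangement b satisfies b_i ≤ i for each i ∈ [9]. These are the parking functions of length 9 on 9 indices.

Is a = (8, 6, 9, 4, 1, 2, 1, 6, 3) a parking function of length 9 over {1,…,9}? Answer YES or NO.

Rearranged: b = (1, 1, 2, 3, 4, 6, 6, 8, 9).
  b_1=1 ≤ 1
  b_2=1 ≤ 2
  b_3=2 ≤ 3
  b_4=3 ≤ 4
  b_5=4 ≤ 5
  b_6=6 ≤ 6
  b_7=6 ≤ 7
  b_8=8 ≤ 8
  b_9=9 ≤ 9
All bounds hold ⇒ YES

YES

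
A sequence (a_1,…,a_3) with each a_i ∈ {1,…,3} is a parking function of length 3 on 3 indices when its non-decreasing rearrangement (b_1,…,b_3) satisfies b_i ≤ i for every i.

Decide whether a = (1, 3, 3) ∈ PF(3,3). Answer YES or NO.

Rearranged: b = (1, 3, 3).
  b_1=1 ≤ 1
  b_2=3 > 2
  fails at i=2 ⇒ NO

NO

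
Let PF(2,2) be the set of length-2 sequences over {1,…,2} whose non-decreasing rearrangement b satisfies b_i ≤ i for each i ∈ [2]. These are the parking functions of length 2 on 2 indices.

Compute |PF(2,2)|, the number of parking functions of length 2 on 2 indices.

3

|PF(2,2)| = (2+1−2)·(2+1)^{2−1} = 1 · 3 = 3 [KW]
Example (1,1) → sorted (1,1): b_i ≤ i ∀i, a PF.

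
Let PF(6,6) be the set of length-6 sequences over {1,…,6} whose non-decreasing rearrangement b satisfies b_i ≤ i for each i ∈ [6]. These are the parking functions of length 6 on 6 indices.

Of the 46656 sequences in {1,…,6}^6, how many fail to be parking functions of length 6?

29849

#PF = (6−6+1)·(6+1)^(6−1) = 1×16807 = 16807 (Konheim–Weiss)
Check (1,4,5,6,3,5) → sorted (1,3,4,5,5,6): b_2=3>2, not a PF.
6^6 − 16807 = 46656 − 16807 = 29849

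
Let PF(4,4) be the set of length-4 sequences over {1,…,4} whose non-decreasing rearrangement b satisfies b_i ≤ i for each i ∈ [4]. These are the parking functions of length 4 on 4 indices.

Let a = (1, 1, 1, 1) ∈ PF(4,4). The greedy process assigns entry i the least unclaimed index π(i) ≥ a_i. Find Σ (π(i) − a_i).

6

Σπ(i) = 1+…+4 = 10; Σa = 1+1+1+1 = 4; disp = 10−4 = 6.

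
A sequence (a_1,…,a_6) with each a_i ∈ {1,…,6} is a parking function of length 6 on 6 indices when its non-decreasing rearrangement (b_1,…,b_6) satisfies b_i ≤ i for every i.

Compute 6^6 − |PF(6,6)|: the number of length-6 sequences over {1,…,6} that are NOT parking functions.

|PF| = 1·7^5 = 1×16807 = 16807 [KW]
Example (6,5,4,4,2,5) → sorted (2,4,4,5,5,6): b_1=2>1, not a PF.
6^6 − 16807 = 46656 − 16807 = 29849

29849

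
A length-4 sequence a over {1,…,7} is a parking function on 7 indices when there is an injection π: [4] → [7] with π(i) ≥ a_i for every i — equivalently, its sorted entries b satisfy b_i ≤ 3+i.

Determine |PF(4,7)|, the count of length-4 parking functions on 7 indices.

#PF = (7+1−4)·(7+1)^{4−1} = 4×512 = 2048 [KW]
One tuple (3,2,2,7) → sorted (2,2,3,7): b_i ≤ 3+i ∀i, a PF.

2048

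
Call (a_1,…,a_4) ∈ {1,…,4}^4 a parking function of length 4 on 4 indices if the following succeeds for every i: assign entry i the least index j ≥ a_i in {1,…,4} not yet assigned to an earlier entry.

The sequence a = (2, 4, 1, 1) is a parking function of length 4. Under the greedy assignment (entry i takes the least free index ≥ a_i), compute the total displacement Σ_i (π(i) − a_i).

2

Σπ(i) = 1+…+4 = 10; Σa = 2+4+1+1 = 8; disp = 10−8 = 2.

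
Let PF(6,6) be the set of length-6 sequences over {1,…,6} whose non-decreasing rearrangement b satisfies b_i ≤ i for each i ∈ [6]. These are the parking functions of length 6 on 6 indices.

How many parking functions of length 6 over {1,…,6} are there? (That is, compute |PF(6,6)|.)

16807

Count = 1·7^5 = 1×16807 = 16807 (Pollak)
E.g. (2,5,4,1,5,3) → sorted (1,2,3,4,5,5): b_i ≤ i ∀i, a PF.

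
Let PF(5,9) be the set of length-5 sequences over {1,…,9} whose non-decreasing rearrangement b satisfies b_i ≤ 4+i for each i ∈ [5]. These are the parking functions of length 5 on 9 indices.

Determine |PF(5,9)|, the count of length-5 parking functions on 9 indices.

Count = (10−5)·10^(5−1) = 5·10000 = 50000 (Konheim–Weiss)
E.g. (5,7,6,3,1) → sorted (1,3,5,6,7): b_i ≤ 4+i ∀i, a PF.

50000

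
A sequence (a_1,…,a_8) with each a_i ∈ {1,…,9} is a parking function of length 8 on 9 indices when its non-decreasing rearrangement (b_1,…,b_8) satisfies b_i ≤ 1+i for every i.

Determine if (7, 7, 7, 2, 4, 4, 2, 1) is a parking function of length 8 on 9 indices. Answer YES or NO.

YES

Sorted: b = (1, 2, 2, 4, 4, 7, 7, 7).
  b_1=1 ≤ 2
  b_2=2 ≤ 3
  b_3=2 ≤ 4
  b_4=4 ≤ 5
  b_5=4 ≤ 6
  b_6=7 ≤ 7
  b_7=7 ≤ 8
  b_8=7 ≤ 9
All bounds hold ⇒ YES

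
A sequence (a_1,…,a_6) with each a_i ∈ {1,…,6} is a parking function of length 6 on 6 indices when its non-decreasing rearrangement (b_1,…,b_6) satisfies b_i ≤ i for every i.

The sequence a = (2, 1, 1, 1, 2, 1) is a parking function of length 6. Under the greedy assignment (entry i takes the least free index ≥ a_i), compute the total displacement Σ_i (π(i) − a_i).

13

Σπ(i) = 1+…+6 = 21; Σa = 2+1+1+1+2+1 = 8; disp = 21−8 = 13.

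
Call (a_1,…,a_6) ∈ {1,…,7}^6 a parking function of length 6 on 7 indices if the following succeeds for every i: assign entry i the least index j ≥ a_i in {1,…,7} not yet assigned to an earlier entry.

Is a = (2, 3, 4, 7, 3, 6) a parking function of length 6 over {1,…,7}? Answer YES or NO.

YES

Rearranged: b = (2, 3, 3, 4, 6, 7).
  b_1=2 ≤ 2
  b_2=3 ≤ 3
  b_3=3 ≤ 4
  b_4=4 ≤ 5
  b_5=6 ≤ 6
  b_6=7 ≤ 7
All bounds hold ⇒ YES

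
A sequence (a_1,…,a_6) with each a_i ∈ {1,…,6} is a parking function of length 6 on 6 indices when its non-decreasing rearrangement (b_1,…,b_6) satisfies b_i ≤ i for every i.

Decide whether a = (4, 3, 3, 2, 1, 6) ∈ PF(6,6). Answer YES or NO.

YES

Order a: b = (1, 2, 3, 3, 4, 6).
  b_1=1 ≤ 1
  b_2=2 ≤ 2
  b_3=3 ≤ 3
  b_4=3 ≤ 4
  b_5=4 ≤ 5
  b_6=6 ≤ 6
All bounds hold ⇒ YES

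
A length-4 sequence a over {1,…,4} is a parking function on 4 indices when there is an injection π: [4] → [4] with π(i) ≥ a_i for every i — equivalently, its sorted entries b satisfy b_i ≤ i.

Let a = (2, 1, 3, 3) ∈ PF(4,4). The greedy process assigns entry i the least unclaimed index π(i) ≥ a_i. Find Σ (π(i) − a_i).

1

Σπ = 10 ({1..4} each once); Σa = 2+1+3+3 = 9; disp = 10−9 = 1.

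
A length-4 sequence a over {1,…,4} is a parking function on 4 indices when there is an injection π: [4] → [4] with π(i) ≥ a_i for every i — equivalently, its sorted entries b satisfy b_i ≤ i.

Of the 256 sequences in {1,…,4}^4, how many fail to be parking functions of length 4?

|PF(4,4)| = (4+1−4)·(4+1)^{4−1} = 1·125 = 125
Check (4,3,4,2) → sorted (2,3,4,4): b_1=2>1, not a PF.
4^4 − 125 = 256 − 125 = 131

131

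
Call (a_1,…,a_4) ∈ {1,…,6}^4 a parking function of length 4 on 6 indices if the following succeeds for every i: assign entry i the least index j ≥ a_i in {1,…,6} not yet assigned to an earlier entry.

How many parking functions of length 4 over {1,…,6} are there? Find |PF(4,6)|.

1029

Count = (7−4)·7^(4−1) = 3·343 = 1029 [KW]
E.g. (4,3,5,4) → sorted (3,4,4,5): b_i ≤ 2+i ∀i, a PF.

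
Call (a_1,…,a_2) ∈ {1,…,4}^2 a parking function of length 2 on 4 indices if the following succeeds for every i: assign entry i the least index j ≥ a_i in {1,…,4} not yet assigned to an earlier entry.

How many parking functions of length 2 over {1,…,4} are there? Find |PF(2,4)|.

15

#PF = (5−2)·5^(2−1) = 3·5 = 15 (Pollak)
Example (1,1) → sorted (1,1): b_i ≤ 2+i ∀i, a PF.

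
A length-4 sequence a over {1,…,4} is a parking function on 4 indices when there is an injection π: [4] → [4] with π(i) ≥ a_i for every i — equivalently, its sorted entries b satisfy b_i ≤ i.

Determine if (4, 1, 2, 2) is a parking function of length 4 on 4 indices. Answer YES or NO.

Rearranged: b = (1, 2, 2, 4).
  b_1=1 ≤ 1
  b_2=2 ≤ 2
  b_3=2 ≤ 3
  b_4=4 ≤ 4
All bounds hold ⇒ YES

YES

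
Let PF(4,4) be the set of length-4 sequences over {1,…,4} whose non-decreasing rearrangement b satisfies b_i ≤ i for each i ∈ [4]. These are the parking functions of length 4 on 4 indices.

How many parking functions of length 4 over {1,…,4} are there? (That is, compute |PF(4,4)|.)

#PF = (5−4)·5^(4−1) = 1·125 = 125
One tuple (2,1,1,2) → sorted (1,1,2,2): b_i ≤ i ∀i, a PF.

125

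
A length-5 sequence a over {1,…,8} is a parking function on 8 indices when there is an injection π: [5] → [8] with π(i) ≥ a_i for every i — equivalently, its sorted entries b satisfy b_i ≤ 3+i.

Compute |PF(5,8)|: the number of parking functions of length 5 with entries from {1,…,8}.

26244

#PF = (8+1−5)·(8+1)^{5−1} = 4×6561 = 26244
Check (2,5,8,3,3) → sorted (2,3,3,5,8): b_i ≤ 3+i ∀i, a PF.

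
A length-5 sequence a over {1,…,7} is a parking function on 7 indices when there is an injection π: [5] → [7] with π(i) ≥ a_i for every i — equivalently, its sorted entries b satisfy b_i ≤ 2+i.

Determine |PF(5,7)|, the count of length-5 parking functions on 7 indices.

Count = 3·8^4 = 3×4096 = 12288 (Konheim–Weiss)
Example (2,6,2,7,5) → sorted (2,2,5,6,7): b_i ≤ 2+i ∀i, a PF.

12288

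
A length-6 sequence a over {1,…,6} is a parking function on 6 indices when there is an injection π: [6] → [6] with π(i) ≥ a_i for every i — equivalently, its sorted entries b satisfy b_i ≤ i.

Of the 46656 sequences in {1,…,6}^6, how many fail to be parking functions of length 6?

#PF = (6+1−6)·(6+1)^{6−1} = 1 · 16807 = 16807 [KW]
Check (6,4,6,2,3,5) → sorted (2,3,4,5,6,6): b_1=2>1, not a PF.
So 46656 − 16807 = 29849 fail.

29849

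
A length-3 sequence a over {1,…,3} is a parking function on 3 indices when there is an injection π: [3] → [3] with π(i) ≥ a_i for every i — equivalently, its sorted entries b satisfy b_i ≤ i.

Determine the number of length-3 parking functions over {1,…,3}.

#PF = (4−3)·4^(3−1) = 1×16 = 16 (Konheim–Weiss)
E.g. (2,2,1) → sorted (1,2,2): b_i ≤ i ∀i, a PF.

16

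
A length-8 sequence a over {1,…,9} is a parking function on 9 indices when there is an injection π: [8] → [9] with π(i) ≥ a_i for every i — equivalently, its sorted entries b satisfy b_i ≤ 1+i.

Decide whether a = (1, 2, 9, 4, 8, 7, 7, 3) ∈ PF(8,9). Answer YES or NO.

Rearranged: b = (1, 2, 3, 4, 7, 7, 8, 9).
  b_1=1 ≤ 2
  b_2=2 ≤ 3
  b_3=3 ≤ 4
  b_4=4 ≤ 5
  b_5=7 > 6
  fails at i=5 ⇒ NO

NO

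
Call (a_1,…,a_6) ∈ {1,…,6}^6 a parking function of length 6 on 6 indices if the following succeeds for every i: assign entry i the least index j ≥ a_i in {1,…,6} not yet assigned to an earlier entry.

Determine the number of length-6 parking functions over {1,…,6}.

#PF = 1·7^5 = 1·16807 = 16807 (Konheim–Weiss)
E.g. (1,1,3,4,5,1) → sorted (1,1,1,3,4,5): b_i ≤ i ∀i, a PF.

16807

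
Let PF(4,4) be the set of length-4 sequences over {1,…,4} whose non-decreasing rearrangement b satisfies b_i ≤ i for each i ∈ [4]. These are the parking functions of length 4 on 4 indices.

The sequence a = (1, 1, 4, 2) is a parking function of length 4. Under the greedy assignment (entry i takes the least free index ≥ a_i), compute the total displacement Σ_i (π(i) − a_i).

Σπ(i) = 1+…+4 = 10; Σa = 1+1+4+2 = 8; disp = 10−8 = 2.

2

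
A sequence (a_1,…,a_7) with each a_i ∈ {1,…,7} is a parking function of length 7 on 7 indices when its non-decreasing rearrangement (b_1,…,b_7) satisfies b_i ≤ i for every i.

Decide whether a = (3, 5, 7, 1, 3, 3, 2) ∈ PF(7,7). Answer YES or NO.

Sorted: b = (1, 2, 3, 3, 3, 5, 7).
  b_1=1 ≤ 1
  b_2=2 ≤ 2
  b_3=3 ≤ 3
  b_4=3 ≤ 4
  b_5=3 ≤ 5
  b_6=5 ≤ 6
  b_7=7 ≤ 7
All bounds hold ⇒ YES

YES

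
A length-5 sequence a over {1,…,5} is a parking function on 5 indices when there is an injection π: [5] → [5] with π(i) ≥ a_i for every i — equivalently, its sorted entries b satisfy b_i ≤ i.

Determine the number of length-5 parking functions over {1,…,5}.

1296

#PF = 1·6^4 = 1 · 1296 = 1296 (Pollak)
E.g. (3,4,2,2,1) → sorted (1,2,2,3,4): b_i ≤ i ∀i, a PF.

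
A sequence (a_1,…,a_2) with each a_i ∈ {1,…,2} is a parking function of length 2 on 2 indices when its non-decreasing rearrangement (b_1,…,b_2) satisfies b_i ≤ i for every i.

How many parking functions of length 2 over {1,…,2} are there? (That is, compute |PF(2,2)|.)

|PF(2,2)| = (3−2)·3^(2−1) = 1 · 3 = 3 [KW]
One tuple (1,2) → sorted (1,2): b_i ≤ i ∀i, a PF.

3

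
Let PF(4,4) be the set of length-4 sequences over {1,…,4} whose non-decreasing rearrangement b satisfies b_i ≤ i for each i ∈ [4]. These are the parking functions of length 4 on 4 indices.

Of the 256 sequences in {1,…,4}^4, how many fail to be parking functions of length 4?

131

|PF| = 1·5^3 = 1 · 125 = 125 [KW]
Example (4,3,4,2) → sorted (2,3,4,4): b_1=2>1, not a PF.
So 256 − 125 = 131 fail.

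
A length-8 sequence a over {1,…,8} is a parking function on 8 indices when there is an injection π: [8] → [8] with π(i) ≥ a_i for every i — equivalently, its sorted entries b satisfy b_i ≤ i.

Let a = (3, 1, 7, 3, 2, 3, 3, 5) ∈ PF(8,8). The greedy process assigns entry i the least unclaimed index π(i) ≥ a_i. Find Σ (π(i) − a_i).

9

Σπ(i) = 1+…+8 = 36; Σa = 3+1+7+3+2+3+3+5 = 27; disp = 36−27 = 9.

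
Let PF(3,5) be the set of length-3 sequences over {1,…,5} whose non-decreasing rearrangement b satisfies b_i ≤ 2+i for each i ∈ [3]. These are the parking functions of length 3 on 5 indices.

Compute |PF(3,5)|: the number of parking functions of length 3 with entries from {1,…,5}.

#PF = (5−3+1)·(5+1)^(3−1) = 3×36 = 108 (Konheim–Weiss)
E.g. (3,2,3) → sorted (2,3,3): b_i ≤ 2+i ∀i, a PF.

108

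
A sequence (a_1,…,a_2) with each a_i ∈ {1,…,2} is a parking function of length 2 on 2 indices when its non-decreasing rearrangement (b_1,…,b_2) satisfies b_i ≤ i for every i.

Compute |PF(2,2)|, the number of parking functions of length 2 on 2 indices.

3

|PF| = 1·3^1 = 1×3 = 3
E.g. (1,2) → sorted (1,2): b_i ≤ i ∀i, a PF.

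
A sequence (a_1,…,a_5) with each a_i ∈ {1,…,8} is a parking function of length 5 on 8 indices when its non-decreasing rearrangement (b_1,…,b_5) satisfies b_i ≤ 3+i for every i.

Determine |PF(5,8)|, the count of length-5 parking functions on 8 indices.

26244

Count = (8+1−5)·(8+1)^{5−1} = 4 · 6561 = 26244 [KW]
One tuple (4,2,4,8,2) → sorted (2,2,4,4,8): b_i ≤ 3+i ∀i, a PF.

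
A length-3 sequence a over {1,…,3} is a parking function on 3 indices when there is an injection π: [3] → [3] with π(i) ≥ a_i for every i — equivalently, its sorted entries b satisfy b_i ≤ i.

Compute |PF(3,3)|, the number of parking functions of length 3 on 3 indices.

|PF| = (3+1−3)·(3+1)^{3−1} = 1·16 = 16 [KW]
Example (3,2,1) → sorted (1,2,3): b_i ≤ i ∀i, a PF.

16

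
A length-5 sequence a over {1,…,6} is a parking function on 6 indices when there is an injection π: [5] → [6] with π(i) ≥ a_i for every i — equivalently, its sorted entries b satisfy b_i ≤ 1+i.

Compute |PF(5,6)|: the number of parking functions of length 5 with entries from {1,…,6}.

Count = (6+1−5)·(6+1)^{5−1} = 2×2401 = 4802 (Pollak)
Example (6,1,2,3,5) → sorted (1,2,3,5,6): b_i ≤ 1+i ∀i, a PF.

4802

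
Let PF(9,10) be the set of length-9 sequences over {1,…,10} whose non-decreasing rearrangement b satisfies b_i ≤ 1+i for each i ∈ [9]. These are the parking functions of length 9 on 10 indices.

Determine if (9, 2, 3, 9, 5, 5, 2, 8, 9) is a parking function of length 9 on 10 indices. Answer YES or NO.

Order a: b = (2, 2, 3, 5, 5, 8, 9, 9, 9).
  b_1=2 ≤ 2
  b_2=2 ≤ 3
  b_3=3 ≤ 4
  b_4=5 ≤ 5
  b_5=5 ≤ 6
  b_6=8 > 7
  fails at i=6 ⇒ NO

NO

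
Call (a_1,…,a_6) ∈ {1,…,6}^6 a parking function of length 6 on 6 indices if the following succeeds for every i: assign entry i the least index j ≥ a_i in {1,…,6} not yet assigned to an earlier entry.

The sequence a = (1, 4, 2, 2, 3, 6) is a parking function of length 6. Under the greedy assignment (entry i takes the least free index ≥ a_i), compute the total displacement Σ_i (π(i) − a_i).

Σπ = 6·7/2 = 21 (π permutes [6]); Σa = 1+4+2+2+3+6 = 18; disp = 21−18 = 3.

3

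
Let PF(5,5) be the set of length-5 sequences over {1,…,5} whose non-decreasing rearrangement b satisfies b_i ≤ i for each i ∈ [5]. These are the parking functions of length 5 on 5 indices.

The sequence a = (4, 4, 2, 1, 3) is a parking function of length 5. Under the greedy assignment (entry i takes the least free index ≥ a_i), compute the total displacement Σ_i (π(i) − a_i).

1

Σπ = 15 ({1..5} each once); Σa = 4+4+2+1+3 = 14; disp = 15−14 = 1.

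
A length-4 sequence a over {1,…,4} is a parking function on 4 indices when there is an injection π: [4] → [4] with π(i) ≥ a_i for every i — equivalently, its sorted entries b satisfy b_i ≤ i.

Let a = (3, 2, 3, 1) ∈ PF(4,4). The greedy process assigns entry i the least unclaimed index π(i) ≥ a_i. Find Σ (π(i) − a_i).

Σπ(i) = 1+…+4 = 10; Σa = 3+2+3+1 = 9; disp = 10−9 = 1.

1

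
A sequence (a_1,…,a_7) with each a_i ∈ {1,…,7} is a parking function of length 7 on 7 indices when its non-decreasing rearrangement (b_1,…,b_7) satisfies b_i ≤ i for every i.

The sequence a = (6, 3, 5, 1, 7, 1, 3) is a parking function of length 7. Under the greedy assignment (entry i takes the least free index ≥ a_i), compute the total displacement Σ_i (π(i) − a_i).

2

Σπ = 28 ({1..7} each once); Σa = 6+3+5+1+7+1+3 = 26; disp = 28−26 = 2.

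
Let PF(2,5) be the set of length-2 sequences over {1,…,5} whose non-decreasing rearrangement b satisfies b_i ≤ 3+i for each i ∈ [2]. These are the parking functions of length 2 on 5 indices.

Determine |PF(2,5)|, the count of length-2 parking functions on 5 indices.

Count = (5+1−2)·(5+1)^{2−1} = 4 · 6 = 24 (Konheim–Weiss)
One tuple (1,5) → sorted (1,5): b_i ≤ 3+i ∀i, a PF.

24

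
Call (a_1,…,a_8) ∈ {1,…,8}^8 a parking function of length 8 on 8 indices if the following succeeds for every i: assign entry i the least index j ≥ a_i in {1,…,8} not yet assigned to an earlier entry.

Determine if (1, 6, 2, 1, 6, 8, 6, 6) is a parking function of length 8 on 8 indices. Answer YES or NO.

Rearranged: b = (1, 1, 2, 6, 6, 6, 6, 8).
  b_1=1 ≤ 1
  b_2=1 ≤ 2
  b_3=2 ≤ 3
  b_4=6 > 4
  fails at i=4 ⇒ NO

NO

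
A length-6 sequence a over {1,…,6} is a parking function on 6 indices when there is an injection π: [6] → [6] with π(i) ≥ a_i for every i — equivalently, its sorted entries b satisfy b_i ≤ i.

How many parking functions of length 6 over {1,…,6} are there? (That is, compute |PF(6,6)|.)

16807

|PF| = (6+1−6)·(6+1)^{6−1} = 1×16807 = 16807 (Konheim–Weiss)
Example (5,1,1,1,2,6) → sorted (1,1,1,2,5,6): b_i ≤ i ∀i, a PF.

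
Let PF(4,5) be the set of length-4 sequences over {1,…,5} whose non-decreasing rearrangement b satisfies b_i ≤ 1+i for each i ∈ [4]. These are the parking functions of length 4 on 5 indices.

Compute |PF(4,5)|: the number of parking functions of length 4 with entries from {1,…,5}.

432

|PF(4,5)| = 2·6^3 = 2×216 = 432 [KW]
Example (1,1,3,2) → sorted (1,1,2,3): b_i ≤ 1+i ∀i, a PF.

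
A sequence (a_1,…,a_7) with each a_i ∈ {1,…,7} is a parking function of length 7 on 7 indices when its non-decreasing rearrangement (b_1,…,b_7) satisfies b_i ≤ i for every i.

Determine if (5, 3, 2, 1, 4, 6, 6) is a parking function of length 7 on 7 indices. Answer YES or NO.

Order a: b = (1, 2, 3, 4, 5, 6, 6).
  b_1=1 ≤ 1
  b_2=2 ≤ 2
  b_3=3 ≤ 3
  b_4=4 ≤ 4
  b_5=5 ≤ 5
  b_6=6 ≤ 6
  b_7=6 ≤ 7
All bounds hold ⇒ YES

YES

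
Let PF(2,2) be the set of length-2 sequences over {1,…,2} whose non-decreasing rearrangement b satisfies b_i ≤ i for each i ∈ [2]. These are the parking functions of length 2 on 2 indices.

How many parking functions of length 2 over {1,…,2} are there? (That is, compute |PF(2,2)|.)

3

Count = (3−2)·3^(2−1) = 1×3 = 3 [KW]
Example (1,2) → sorted (1,2): b_i ≤ i ∀i, a PF.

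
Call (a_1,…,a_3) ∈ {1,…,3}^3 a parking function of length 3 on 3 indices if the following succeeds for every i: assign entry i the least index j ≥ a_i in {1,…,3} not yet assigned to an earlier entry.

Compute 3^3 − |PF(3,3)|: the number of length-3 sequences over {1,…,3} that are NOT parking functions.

Count = 1·4^2 = 1·16 = 16
Check (3,3,3) → sorted (3,3,3): b_1=3>1, not a PF.
Total 27; non-PF = 27−16 = 11

11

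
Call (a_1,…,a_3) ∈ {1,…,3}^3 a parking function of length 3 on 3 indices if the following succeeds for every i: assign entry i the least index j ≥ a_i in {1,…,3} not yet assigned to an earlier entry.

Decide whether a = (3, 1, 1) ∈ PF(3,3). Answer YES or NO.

YES

Rearranged: b = (1, 1, 3).
  b_1=1 ≤ 1
  b_2=1 ≤ 2
  b_3=3 ≤ 3
All bounds hold ⇒ YES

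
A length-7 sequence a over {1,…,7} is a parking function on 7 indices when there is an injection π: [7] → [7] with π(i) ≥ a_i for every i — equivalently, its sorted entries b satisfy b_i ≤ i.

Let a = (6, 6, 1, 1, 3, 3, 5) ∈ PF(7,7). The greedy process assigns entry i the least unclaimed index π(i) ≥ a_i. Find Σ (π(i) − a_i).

Σπ = 28 ({1..7} each once); Σa = 6+6+1+1+3+3+5 = 25; disp = 28−25 = 3.

3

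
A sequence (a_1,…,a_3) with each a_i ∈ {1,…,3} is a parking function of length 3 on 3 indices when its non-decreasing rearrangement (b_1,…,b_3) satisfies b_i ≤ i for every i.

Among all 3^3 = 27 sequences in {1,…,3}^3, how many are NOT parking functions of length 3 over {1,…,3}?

Count = (3+1−3)·(3+1)^{3−1} = 1·16 = 16
One tuple (2,2,2) → sorted (2,2,2): b_1=2>1, not a PF.
Total 27; non-PF = 27−16 = 11

11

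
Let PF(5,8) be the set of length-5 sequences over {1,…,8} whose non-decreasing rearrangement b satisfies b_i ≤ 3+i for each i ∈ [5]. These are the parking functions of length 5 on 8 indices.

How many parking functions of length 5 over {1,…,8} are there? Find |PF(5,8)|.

|PF| = 4·9^4 = 4×6561 = 26244 (Pollak)
E.g. (3,4,8,6,1) → sorted (1,3,4,6,8): b_i ≤ 3+i ∀i, a PF.

26244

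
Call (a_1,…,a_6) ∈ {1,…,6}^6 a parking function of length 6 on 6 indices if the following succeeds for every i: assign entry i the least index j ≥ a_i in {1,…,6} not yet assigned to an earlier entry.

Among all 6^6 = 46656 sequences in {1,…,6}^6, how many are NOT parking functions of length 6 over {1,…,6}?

|PF| = (7−6)·7^(6−1) = 1 · 16807 = 16807 (Pollak)
Example (3,5,6,4,6,5) → sorted (3,4,5,5,6,6): b_1=3>1, not a PF.
6^6 − 16807 = 46656 − 16807 = 29849

29849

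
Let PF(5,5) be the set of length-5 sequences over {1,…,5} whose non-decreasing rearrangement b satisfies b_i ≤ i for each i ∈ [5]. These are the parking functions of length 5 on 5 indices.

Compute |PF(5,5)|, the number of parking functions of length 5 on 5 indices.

1296

#PF = 1·6^4 = 1 · 1296 = 1296
Example (3,1,2,4,5) → sorted (1,2,3,4,5): b_i ≤ i ∀i, a PF.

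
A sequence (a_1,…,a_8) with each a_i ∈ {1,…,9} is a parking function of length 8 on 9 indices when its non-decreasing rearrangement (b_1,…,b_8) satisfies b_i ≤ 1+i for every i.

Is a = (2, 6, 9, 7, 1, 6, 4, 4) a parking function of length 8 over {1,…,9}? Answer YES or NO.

Rearranged: b = (1, 2, 4, 4, 6, 6, 7, 9).
  b_1=1 ≤ 2
  b_2=2 ≤ 3
  b_3=4 ≤ 4
  b_4=4 ≤ 5
  b_5=6 ≤ 6
  b_6=6 ≤ 7
  b_7=7 ≤ 8
  b_8=9 ≤ 9
All bounds hold ⇒ YES

YES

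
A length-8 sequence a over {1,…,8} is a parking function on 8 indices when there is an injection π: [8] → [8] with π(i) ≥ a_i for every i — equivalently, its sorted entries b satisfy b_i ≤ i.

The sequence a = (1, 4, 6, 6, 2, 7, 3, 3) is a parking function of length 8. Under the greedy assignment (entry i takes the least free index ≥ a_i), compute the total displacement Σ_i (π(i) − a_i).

4

Σπ = 8·9/2 = 36 (π permutes [8]); Σa = 1+4+6+6+2+7+3+3 = 32; disp = 36−32 = 4.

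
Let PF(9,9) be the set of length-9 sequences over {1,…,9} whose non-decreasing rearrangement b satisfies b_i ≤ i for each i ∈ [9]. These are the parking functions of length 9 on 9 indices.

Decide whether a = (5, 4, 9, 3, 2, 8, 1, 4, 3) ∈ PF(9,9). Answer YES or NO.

Order a: b = (1, 2, 3, 3, 4, 4, 5, 8, 9).
  b_1=1 ≤ 1
  b_2=2 ≤ 2
  b_3=3 ≤ 3
  b_4=3 ≤ 4
  b_5=4 ≤ 5
  b_6=4 ≤ 6
  b_7=5 ≤ 7
  b_8=8 ≤ 8
  b_9=9 ≤ 9
All bounds hold ⇒ YES

YES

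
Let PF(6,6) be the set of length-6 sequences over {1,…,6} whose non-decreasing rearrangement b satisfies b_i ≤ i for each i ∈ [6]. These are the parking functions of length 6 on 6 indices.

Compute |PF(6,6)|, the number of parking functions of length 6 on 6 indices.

|PF(6,6)| = (6−6+1)·(6+1)^(6−1) = 1×16807 = 16807 [KW]
One tuple (4,5,4,1,1,1) → sorted (1,1,1,4,4,5): b_i ≤ i ∀i, a PF.

16807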